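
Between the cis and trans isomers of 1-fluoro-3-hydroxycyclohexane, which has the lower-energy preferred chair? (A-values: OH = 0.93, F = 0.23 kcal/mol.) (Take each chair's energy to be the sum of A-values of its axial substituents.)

At 1,3 positions (parity same): cis → (e,e or a,a); trans → (a,e or e,a).
Best chair for cis: E = 0.00 kcal/mol; best chair for trans: E = 0.23 kcal/mol.
The cis isomer is lower by 0.23 kcal/mol.

cis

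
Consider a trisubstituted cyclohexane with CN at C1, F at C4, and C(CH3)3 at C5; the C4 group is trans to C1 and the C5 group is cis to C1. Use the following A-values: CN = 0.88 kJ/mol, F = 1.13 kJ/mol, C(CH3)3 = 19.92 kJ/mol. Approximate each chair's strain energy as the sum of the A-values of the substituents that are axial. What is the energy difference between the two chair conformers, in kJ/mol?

21.93 kJ/mol

Chair I (cyano axial, fluoro axial, tert-butyl axial): E = 21.93 kJ/mol.
Chair II (cyano equatorial, fluoro equatorial, tert-butyl equatorial): E = 0.00 kJ/mol.
ΔE = 21.93 − 0.00 = 21.93 kJ/mol; chair II is more stable.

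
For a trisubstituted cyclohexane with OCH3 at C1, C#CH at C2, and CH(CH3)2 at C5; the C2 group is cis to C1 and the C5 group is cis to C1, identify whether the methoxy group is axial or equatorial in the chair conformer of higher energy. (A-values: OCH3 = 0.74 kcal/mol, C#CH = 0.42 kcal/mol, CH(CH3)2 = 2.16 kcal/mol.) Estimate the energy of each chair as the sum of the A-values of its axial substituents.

Chair I (methoxy axial, ethynyl equatorial, isopropyl axial): E = 2.90 kcal/mol.
Chair II (methoxy equatorial, ethynyl axial, isopropyl equatorial): E = 0.42 kcal/mol.
Chair I is the less stable (higher-energy) conformer, and in that chair the methoxy group is axial.

axial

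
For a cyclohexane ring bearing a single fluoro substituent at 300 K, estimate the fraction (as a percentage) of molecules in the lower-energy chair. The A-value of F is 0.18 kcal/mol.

One chair has the fluoro group axial (E = 0.18 kcal/mol) and the other has it equatorial (E = 0).
ΔG = 0.18 kcal/mol between the two chairs.
K = exp(ΔG/RT) with R = 1.987×10⁻³ kcal mol⁻¹ K⁻¹ and T = 300 K gives K ≈ 1.35.
Fraction in the lower-energy chair = K/(K+1) = 57.5%.

57.5%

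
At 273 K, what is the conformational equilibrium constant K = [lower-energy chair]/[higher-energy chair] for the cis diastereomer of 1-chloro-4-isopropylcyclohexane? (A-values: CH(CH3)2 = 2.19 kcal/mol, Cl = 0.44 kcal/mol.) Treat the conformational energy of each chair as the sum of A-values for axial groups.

C1 and C4 have opposite parity, so for the cis isomer the two substituents are one axial and one equatorial in each chair.
Chair I (isopropyl axial, chloro equatorial): E = 2.19 kcal/mol; chair II (isopropyl equatorial, chloro axial): E = 0.44 kcal/mol.
ΔG = 1.75 kcal/mol between the two chairs.
K = exp(ΔG/RT) with R = 1.987×10⁻³ kcal mol⁻¹ K⁻¹ and T = 273 K gives K ≈ 25.2.

K ≈ 25.2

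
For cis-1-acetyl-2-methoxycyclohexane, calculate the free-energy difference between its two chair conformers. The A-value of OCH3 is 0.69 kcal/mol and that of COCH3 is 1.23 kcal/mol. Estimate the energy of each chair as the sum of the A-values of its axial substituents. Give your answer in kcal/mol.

0.54 kcal/mol

C1 and C2 have opposite parity, so for the cis isomer the two substituents are one axial and one equatorial in each chair.
Chair I (methoxy axial, acetyl equatorial): E = 0.69 kcal/mol.
Chair II (methoxy equatorial, acetyl axial): E = 1.23 kcal/mol.
ΔE = 1.23 − 0.69 = 0.54 kcal/mol; chair I is more stable.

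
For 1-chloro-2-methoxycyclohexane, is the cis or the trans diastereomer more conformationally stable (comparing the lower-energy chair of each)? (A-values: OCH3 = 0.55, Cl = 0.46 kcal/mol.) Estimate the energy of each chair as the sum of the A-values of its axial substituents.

trans

At 1,2 positions (parity opposite): cis → (a,e or e,a); trans → (e,e or a,a).
Best chair for cis: E = 0.46 kcal/mol; best chair for trans: E = 0.00 kcal/mol.
The trans isomer is lower by 0.46 kcal/mol.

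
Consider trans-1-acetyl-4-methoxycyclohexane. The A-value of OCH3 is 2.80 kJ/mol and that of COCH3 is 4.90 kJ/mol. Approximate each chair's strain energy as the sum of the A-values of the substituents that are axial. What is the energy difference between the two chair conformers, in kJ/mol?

7.70 kJ/mol

C1 and C4 have opposite parity, so for the trans isomer the two substituents are e,e in one chair and a,a in the other.
Chair I (methoxy axial, acetyl axial): E = 7.70 kJ/mol.
Chair II (methoxy equatorial, acetyl equatorial): E = 0.00 kJ/mol.
ΔE = 7.70 − 0.00 = 7.70 kJ/mol; chair II is more stable.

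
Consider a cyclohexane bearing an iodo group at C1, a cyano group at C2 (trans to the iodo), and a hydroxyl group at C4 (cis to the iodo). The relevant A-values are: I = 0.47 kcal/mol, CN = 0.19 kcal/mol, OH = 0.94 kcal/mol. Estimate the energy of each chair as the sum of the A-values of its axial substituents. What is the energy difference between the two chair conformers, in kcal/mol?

Chair I (iodo axial, cyano axial, hydroxyl equatorial): E = 0.66 kcal/mol.
Chair II (iodo equatorial, cyano equatorial, hydroxyl axial): E = 0.94 kcal/mol.
ΔE = 0.94 − 0.66 = 0.28 kcal/mol; chair I is more stable.

0.28 kcal/mol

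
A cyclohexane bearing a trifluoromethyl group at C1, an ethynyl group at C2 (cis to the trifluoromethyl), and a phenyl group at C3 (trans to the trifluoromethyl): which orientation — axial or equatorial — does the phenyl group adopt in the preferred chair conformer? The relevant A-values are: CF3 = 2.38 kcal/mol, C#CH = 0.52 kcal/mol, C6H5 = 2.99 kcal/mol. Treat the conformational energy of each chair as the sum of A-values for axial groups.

equatorial

Chair I (trifluoromethyl axial, ethynyl equatorial, phenyl equatorial): E = 2.38 kcal/mol.
Chair II (trifluoromethyl equatorial, ethynyl axial, phenyl axial): E = 3.51 kcal/mol.
Chair I is the more stable (lower-energy) conformer, and in that chair the phenyl group is equatorial.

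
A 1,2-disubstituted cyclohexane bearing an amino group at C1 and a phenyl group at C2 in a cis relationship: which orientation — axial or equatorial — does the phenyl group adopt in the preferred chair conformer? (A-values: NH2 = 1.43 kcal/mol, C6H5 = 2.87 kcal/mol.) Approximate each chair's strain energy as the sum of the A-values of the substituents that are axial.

C1 and C2 have opposite parity, so for the cis isomer the two substituents are one axial and one equatorial in each chair.
Chair I (amino axial, phenyl equatorial): E = 1.43 kcal/mol.
Chair II (amino equatorial, phenyl axial): E = 2.87 kcal/mol.
Chair I is the more stable (lower-energy) conformer, and in that chair the phenyl group is equatorial.

equatorial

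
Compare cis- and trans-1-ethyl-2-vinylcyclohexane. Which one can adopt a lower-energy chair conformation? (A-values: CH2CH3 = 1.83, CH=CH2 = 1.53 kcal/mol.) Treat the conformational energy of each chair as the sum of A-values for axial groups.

At 1,2 positions (parity opposite): cis → (a,e or e,a); trans → (e,e or a,a).
Best chair for cis: E = 1.53 kcal/mol; best chair for trans: E = 0.00 kcal/mol.
The trans isomer is lower by 1.53 kcal/mol.

trans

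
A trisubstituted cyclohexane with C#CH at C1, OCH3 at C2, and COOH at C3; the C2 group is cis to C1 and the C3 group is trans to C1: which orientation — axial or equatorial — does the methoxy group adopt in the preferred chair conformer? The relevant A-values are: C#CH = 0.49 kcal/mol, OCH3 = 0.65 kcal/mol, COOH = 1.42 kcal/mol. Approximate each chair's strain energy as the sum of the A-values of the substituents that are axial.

equatorial

Chair I (ethynyl axial, methoxy equatorial, carboxyl equatorial): E = 0.49 kcal/mol.
Chair II (ethynyl equatorial, methoxy axial, carboxyl axial): E = 2.07 kcal/mol.
Chair I is the more stable (lower-energy) conformer, and in that chair the methoxy group is equatorial.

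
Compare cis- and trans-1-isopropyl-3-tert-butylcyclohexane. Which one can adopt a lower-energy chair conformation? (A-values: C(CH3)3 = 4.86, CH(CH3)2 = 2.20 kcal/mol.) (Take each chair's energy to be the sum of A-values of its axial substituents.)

cis

At 1,3 positions (parity same): cis → (e,e or a,a); trans → (a,e or e,a).
Best chair for cis: E = 0.00 kcal/mol; best chair for trans: E = 2.20 kcal/mol.
The cis isomer is lower by 2.20 kcal/mol.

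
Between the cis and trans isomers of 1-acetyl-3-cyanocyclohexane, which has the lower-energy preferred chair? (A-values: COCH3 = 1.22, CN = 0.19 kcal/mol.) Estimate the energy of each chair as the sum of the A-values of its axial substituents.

At 1,3 positions (parity same): cis → (e,e or a,a); trans → (a,e or e,a).
Best chair for cis: E = 0.00 kcal/mol; best chair for trans: E = 0.19 kcal/mol.
The cis isomer is lower by 0.19 kcal/mol.

cis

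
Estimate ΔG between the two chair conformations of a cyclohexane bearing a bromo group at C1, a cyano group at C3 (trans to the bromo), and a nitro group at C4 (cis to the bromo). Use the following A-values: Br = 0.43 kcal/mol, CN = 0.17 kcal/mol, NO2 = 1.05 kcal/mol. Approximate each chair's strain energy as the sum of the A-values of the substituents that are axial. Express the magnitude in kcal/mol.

0.79 kcal/mol

Chair I (bromo axial, cyano equatorial, nitro equatorial): E = 0.43 kcal/mol.
Chair II (bromo equatorial, cyano axial, nitro axial): E = 1.22 kcal/mol.
ΔE = 1.22 − 0.43 = 0.79 kcal/mol; chair I is more stable.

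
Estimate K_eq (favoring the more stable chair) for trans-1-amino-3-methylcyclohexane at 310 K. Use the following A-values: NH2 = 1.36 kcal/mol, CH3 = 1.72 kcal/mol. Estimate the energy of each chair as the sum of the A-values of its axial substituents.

K ≈ 1.79

C1 and C3 have the same parity, so for the trans isomer the two substituents are one axial and one equatorial in each chair.
Chair I (amino axial, methyl equatorial): E = 1.36 kcal/mol; chair II (amino equatorial, methyl axial): E = 1.72 kcal/mol.
ΔG = 0.36 kcal/mol between the two chairs.
K = exp(ΔG/RT) with R = 1.987×10⁻³ kcal mol⁻¹ K⁻¹ and T = 310 K gives K ≈ 1.79.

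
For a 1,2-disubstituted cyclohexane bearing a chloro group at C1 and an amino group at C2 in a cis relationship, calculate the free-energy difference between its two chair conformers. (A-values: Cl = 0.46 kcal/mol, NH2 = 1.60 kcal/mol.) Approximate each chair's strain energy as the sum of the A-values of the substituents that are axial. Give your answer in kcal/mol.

1.14 kcal/mol

C1 and C2 have opposite parity, so for the cis isomer the two substituents are one axial and one equatorial in each chair.
Chair I (chloro axial, amino equatorial): E = 0.46 kcal/mol.
Chair II (chloro equatorial, amino axial): E = 1.60 kcal/mol.
ΔE = 1.60 − 0.46 = 1.14 kcal/mol; chair I is more stable.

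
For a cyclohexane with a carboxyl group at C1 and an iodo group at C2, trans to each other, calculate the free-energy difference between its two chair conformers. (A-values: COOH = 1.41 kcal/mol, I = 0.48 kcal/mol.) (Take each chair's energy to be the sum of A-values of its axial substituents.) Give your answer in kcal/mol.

1.89 kcal/mol

C1 and C2 have opposite parity, so for the trans isomer the two substituents are e,e in one chair and a,a in the other.
Chair I (carboxyl axial, iodo axial): E = 1.89 kcal/mol.
Chair II (carboxyl equatorial, iodo equatorial): E = 0.00 kcal/mol.
ΔE = 1.89 − 0.00 = 1.89 kcal/mol; chair II is more stable.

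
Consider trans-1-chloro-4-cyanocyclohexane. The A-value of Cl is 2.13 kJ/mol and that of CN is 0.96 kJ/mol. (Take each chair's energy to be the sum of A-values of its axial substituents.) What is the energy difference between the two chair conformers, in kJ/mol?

C1 and C4 have opposite parity, so for the trans isomer the two substituents are e,e in one chair and a,a in the other.
Chair I (chloro axial, cyano axial): E = 3.09 kJ/mol.
Chair II (chloro equatorial, cyano equatorial): E = 0.00 kJ/mol.
ΔE = 3.09 − 0.00 = 3.09 kJ/mol; chair II is more stable.

3.09 kJ/mol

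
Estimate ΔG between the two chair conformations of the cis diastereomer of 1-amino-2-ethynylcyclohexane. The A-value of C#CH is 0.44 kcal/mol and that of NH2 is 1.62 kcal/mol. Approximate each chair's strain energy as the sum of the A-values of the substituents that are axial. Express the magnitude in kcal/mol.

1.18 kcal/mol

C1 and C2 have opposite parity, so for the cis isomer the two substituents are one axial and one equatorial in each chair.
Chair I (ethynyl axial, amino equatorial): E = 0.44 kcal/mol.
Chair II (ethynyl equatorial, amino axial): E = 1.62 kcal/mol.
ΔE = 1.62 − 0.44 = 1.18 kcal/mol; chair I is more stable.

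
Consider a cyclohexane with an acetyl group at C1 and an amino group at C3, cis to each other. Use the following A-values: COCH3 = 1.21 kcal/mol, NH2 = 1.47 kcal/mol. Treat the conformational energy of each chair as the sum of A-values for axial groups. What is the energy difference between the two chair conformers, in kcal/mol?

C1 and C3 have the same parity, so for the cis isomer the two substituents are e,e in one chair and a,a in the other.
Chair I (acetyl axial, amino axial): E = 2.68 kcal/mol.
Chair II (acetyl equatorial, amino equatorial): E = 0.00 kcal/mol.
ΔE = 2.68 − 0.00 = 2.68 kcal/mol; chair II is more stable.

2.68 kcal/mol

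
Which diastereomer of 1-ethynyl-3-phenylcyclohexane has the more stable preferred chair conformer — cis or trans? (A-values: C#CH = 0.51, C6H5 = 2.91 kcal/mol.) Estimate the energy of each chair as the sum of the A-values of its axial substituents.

cis

At 1,3 positions (parity same): cis → (e,e or a,a); trans → (a,e or e,a).
Best chair for cis: E = 0.00 kcal/mol; best chair for trans: E = 0.51 kcal/mol.
The cis isomer is lower by 0.51 kcal/mol.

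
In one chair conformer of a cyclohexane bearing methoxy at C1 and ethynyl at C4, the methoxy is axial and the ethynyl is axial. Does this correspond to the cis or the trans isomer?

trans

C1 and C4 have opposite parity, so their axial bonds point in opposite directions.
With opposite-parity carbons, two substituents on the same face are one axial and one equatorial; opposite faces give both axial or both equatorial.
Here the groups are axial/axial → opposite face → trans.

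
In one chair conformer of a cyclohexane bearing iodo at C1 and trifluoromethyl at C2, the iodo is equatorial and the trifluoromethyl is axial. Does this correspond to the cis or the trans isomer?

C1 and C2 have opposite parity, so their axial bonds point in opposite directions.
With opposite-parity carbons, two substituents on the same face are one axial and one equatorial; opposite faces give both axial or both equatorial.
Here the groups are equatorial/axial → same face → cis.

cis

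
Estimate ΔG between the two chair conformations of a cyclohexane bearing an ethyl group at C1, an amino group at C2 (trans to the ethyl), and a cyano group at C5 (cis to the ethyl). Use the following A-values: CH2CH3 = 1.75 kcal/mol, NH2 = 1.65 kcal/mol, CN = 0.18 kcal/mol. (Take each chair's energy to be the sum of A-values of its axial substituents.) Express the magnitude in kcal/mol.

Chair I (ethyl axial, amino axial, cyano axial): E = 3.58 kcal/mol.
Chair II (ethyl equatorial, amino equatorial, cyano equatorial): E = 0.00 kcal/mol.
ΔE = 3.58 − 0.00 = 3.58 kcal/mol; chair II is more stable.

3.58 kcal/mol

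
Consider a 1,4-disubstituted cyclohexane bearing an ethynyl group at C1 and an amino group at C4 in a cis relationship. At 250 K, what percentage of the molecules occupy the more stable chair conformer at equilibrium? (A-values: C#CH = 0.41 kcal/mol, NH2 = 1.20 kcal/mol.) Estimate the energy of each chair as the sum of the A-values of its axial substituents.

83.1%

C1 and C4 have opposite parity, so for the cis isomer the two substituents are one axial and one equatorial in each chair.
Chair I (ethynyl axial, amino equatorial): E = 0.41 kcal/mol; chair II (ethynyl equatorial, amino axial): E = 1.20 kcal/mol.
ΔG = 0.79 kcal/mol between the two chairs.
K = exp(ΔG/RT) with R = 1.987×10⁻³ kcal mol⁻¹ K⁻¹ and T = 250 K gives K ≈ 4.91.
Fraction in the lower-energy chair = K/(K+1) = 83.1%.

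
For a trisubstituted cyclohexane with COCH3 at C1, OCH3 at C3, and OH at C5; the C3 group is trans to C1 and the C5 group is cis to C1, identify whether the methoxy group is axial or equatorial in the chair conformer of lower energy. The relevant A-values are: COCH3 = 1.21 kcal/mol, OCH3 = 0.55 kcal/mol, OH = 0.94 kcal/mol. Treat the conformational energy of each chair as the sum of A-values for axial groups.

Chair I (acetyl axial, methoxy equatorial, hydroxyl axial): E = 2.15 kcal/mol.
Chair II (acetyl equatorial, methoxy axial, hydroxyl equatorial): E = 0.55 kcal/mol.
Chair II is the more stable (lower-energy) conformer, and in that chair the methoxy group is axial.

axial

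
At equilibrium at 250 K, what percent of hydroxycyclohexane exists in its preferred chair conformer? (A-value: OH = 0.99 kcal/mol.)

One chair has the hydroxyl group axial (E = 0.99 kcal/mol) and the other has it equatorial (E = 0).
ΔG = 0.99 kcal/mol between the two chairs.
K = exp(ΔG/RT) with R = 1.987×10⁻³ kcal mol⁻¹ K⁻¹ and T = 250 K gives K ≈ 7.34.
Fraction in the lower-energy chair = K/(K+1) = 88.0%.

88.0%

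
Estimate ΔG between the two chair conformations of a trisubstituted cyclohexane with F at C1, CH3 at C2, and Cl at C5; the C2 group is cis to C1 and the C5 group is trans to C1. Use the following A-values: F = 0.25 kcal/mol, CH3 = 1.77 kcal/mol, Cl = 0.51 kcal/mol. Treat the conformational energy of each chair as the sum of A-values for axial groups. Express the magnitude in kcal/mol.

Chair I (fluoro axial, methyl equatorial, chloro equatorial): E = 0.25 kcal/mol.
Chair II (fluoro equatorial, methyl axial, chloro axial): E = 2.28 kcal/mol.
ΔE = 2.28 − 0.25 = 2.03 kcal/mol; chair I is more stable.

2.03 kcal/mol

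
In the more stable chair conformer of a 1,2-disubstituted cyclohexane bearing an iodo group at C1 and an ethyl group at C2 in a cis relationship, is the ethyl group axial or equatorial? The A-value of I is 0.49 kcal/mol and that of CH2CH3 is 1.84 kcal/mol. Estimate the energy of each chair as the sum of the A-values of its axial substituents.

equatorial

C1 and C2 have opposite parity, so for the cis isomer the two substituents are one axial and one equatorial in each chair.
Chair I (iodo axial, ethyl equatorial): E = 0.49 kcal/mol.
Chair II (iodo equatorial, ethyl axial): E = 1.84 kcal/mol.
Chair I is the more stable (lower-energy) conformer, and in that chair the ethyl group is equatorial.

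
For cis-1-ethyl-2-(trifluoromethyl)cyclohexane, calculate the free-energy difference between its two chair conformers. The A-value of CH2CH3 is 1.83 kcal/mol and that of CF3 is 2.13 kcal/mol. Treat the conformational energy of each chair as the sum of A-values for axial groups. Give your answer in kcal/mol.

0.30 kcal/mol

C1 and C2 have opposite parity, so for the cis isomer the two substituents are one axial and one equatorial in each chair.
Chair I (ethyl axial, trifluoromethyl equatorial): E = 1.83 kcal/mol.
Chair II (ethyl equatorial, trifluoromethyl axial): E = 2.13 kcal/mol.
ΔE = 2.13 − 1.83 = 0.30 kcal/mol; chair I is more stable.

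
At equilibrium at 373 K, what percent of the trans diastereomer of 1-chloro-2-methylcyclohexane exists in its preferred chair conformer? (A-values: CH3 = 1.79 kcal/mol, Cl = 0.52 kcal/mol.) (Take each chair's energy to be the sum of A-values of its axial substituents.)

C1 and C2 have opposite parity, so for the trans isomer the two substituents are e,e in one chair and a,a in the other.
Chair I (methyl axial, chloro axial): E = 2.31 kcal/mol; chair II (methyl equatorial, chloro equatorial): E = 0.00 kcal/mol.
ΔG = 2.31 kcal/mol between the two chairs.
K = exp(ΔG/RT) with R = 1.987×10⁻³ kcal mol⁻¹ K⁻¹ and T = 373 K gives K ≈ 22.6.
Fraction in the lower-energy chair = K/(K+1) = 95.8%.

95.8%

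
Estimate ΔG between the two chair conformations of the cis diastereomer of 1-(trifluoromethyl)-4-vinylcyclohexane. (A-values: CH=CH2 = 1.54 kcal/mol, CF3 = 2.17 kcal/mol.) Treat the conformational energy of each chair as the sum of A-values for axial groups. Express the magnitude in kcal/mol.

0.63 kcal/mol

C1 and C4 have opposite parity, so for the cis isomer the two substituents are one axial and one equatorial in each chair.
Chair I (vinyl axial, trifluoromethyl equatorial): E = 1.54 kcal/mol.
Chair II (vinyl equatorial, trifluoromethyl axial): E = 2.17 kcal/mol.
ΔE = 2.17 − 1.54 = 0.63 kcal/mol; chair I is more stable.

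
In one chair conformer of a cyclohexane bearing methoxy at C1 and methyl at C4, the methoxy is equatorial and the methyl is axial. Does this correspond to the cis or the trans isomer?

cis

C1 and C4 have opposite parity, so their axial bonds point in opposite directions.
With opposite-parity carbons, two substituents on the same face are one axial and one equatorial; opposite faces give both axial or both equatorial.
Here the groups are equatorial/axial → same face → cis.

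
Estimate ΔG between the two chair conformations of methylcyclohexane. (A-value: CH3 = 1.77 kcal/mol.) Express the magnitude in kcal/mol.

A monosubstituted cyclohexane has one chair with the methyl group axial (E = A = 1.77 kcal/mol) and one with it equatorial (E = 0).
ΔE = 1.77 − 0 = 1.77 kcal/mol.

1.77 kcal/mol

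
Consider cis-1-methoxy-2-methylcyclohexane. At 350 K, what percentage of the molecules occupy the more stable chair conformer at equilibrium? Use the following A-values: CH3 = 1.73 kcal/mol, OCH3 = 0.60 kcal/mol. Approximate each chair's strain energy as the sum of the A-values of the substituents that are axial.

83.5%

C1 and C2 have opposite parity, so for the cis isomer the two substituents are one axial and one equatorial in each chair.
Chair I (methyl axial, methoxy equatorial): E = 1.73 kcal/mol; chair II (methyl equatorial, methoxy axial): E = 0.60 kcal/mol.
ΔG = 1.13 kcal/mol between the two chairs.
K = exp(ΔG/RT) with R = 1.987×10⁻³ kcal mol⁻¹ K⁻¹ and T = 350 K gives K ≈ 5.08.
Fraction in the lower-energy chair = K/(K+1) = 83.5%.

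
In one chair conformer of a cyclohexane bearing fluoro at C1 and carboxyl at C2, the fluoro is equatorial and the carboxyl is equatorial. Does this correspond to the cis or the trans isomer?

trans

C1 and C2 have opposite parity, so their axial bonds point in opposite directions.
With opposite-parity carbons, two substituents on the same face are one axial and one equatorial; opposite faces give both axial or both equatorial.
Here the groups are equatorial/equatorial → opposite face → trans.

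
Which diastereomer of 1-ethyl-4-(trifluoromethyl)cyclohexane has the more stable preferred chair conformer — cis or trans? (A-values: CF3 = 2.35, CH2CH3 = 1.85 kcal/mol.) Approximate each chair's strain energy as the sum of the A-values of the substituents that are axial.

trans

At 1,4 positions (parity opposite): cis → (a,e or e,a); trans → (e,e or a,a).
Best chair for cis: E = 1.85 kcal/mol; best chair for trans: E = 0.00 kcal/mol.
The trans isomer is lower by 1.85 kcal/mol.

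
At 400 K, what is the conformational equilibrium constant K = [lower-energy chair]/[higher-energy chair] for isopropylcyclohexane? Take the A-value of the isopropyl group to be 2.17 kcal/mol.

K ≈ 15.3

One chair has the isopropyl group axial (E = 2.17 kcal/mol) and the other has it equatorial (E = 0).
ΔG = 2.17 kcal/mol between the two chairs.
K = exp(ΔG/RT) with R = 1.987×10⁻³ kcal mol⁻¹ K⁻¹ and T = 400 K gives K ≈ 15.3.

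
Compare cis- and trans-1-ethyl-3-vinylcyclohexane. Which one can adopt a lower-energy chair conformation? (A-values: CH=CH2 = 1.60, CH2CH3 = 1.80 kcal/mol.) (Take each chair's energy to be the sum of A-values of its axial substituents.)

cis

At 1,3 positions (parity same): cis → (e,e or a,a); trans → (a,e or e,a).
Best chair for cis: E = 0.00 kcal/mol; best chair for trans: E = 1.60 kcal/mol.
The cis isomer is lower by 1.60 kcal/mol.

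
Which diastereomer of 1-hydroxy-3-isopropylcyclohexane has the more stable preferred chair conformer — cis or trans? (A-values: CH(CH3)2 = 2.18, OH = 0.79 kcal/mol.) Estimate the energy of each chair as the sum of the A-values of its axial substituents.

At 1,3 positions (parity same): cis → (e,e or a,a); trans → (a,e or e,a).
Best chair for cis: E = 0.00 kcal/mol; best chair for trans: E = 0.79 kcal/mol.
The cis isomer is lower by 0.79 kcal/mol.

cis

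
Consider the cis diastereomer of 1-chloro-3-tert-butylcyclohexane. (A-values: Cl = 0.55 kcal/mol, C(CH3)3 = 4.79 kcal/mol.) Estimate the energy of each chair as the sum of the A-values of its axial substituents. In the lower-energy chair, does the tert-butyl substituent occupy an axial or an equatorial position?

equatorial

C1 and C3 have the same parity, so for the cis isomer the two substituents are e,e in one chair and a,a in the other.
Chair I (chloro axial, tert-butyl axial): E = 5.34 kcal/mol.
Chair II (chloro equatorial, tert-butyl equatorial): E = 0.00 kcal/mol.
Chair II is the more stable (lower-energy) conformer, and in that chair the tert-butyl group is equatorial.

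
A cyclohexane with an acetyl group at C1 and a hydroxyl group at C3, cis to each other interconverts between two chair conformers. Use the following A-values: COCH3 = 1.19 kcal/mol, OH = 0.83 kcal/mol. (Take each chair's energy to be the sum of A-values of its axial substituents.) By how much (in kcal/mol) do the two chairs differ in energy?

C1 and C3 have the same parity, so for the cis isomer the two substituents are e,e in one chair and a,a in the other.
Chair I (acetyl axial, hydroxyl axial): E = 2.02 kcal/mol.
Chair II (acetyl equatorial, hydroxyl equatorial): E = 0.00 kcal/mol.
ΔE = 2.02 − 0.00 = 2.02 kcal/mol; chair II is more stable.

2.02 kcal/mol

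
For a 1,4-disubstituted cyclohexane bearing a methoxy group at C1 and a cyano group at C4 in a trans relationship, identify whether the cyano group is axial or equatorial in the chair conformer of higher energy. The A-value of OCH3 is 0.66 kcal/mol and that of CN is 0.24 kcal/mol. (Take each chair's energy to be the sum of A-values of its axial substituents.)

C1 and C4 have opposite parity, so for the trans isomer the two substituents are e,e in one chair and a,a in the other.
Chair I (methoxy axial, cyano axial): E = 0.90 kcal/mol.
Chair II (methoxy equatorial, cyano equatorial): E = 0.00 kcal/mol.
Chair I is the less stable (higher-energy) conformer, and in that chair the cyano group is axial.

axial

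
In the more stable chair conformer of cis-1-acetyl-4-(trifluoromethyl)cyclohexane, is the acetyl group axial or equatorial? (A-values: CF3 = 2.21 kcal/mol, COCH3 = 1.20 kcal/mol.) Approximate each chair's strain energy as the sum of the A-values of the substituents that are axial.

axial

C1 and C4 have opposite parity, so for the cis isomer the two substituents are one axial and one equatorial in each chair.
Chair I (trifluoromethyl axial, acetyl equatorial): E = 2.21 kcal/mol.
Chair II (trifluoromethyl equatorial, acetyl axial): E = 1.20 kcal/mol.
Chair II is the more stable (lower-energy) conformer, and in that chair the acetyl group is axial.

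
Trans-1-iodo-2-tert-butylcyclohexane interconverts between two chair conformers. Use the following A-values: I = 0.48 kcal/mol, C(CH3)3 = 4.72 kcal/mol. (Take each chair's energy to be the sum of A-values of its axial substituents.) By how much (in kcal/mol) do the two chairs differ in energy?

5.20 kcal/mol

C1 and C2 have opposite parity, so for the trans isomer the two substituents are e,e in one chair and a,a in the other.
Chair I (iodo axial, tert-butyl axial): E = 5.20 kcal/mol.
Chair II (iodo equatorial, tert-butyl equatorial): E = 0.00 kcal/mol.
ΔE = 5.20 − 0.00 = 5.20 kcal/mol; chair II is more stable.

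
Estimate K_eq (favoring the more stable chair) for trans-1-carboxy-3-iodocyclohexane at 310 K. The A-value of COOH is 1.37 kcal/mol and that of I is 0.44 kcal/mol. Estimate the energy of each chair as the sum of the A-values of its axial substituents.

K ≈ 4.53

C1 and C3 have the same parity, so for the trans isomer the two substituents are one axial and one equatorial in each chair.
Chair I (carboxyl axial, iodo equatorial): E = 1.37 kcal/mol; chair II (carboxyl equatorial, iodo axial): E = 0.44 kcal/mol.
ΔG = 0.93 kcal/mol between the two chairs.
K = exp(ΔG/RT) with R = 1.987×10⁻³ kcal mol⁻¹ K⁻¹ and T = 310 K gives K ≈ 4.53.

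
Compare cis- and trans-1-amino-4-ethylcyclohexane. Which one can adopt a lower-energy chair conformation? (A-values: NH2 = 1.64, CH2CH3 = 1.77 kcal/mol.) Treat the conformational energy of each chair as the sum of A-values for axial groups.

trans

At 1,4 positions (parity opposite): cis → (a,e or e,a); trans → (e,e or a,a).
Best chair for cis: E = 1.64 kcal/mol; best chair for trans: E = 0.00 kcal/mol.
The trans isomer is lower by 1.64 kcal/mol.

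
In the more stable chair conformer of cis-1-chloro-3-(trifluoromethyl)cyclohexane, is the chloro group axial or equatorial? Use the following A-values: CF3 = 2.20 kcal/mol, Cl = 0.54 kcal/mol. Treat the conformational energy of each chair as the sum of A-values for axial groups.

equatorial

C1 and C3 have the same parity, so for the cis isomer the two substituents are e,e in one chair and a,a in the other.
Chair I (trifluoromethyl axial, chloro axial): E = 2.74 kcal/mol.
Chair II (trifluoromethyl equatorial, chloro equatorial): E = 0.00 kcal/mol.
Chair II is the more stable (lower-energy) conformer, and in that chair the chloro group is equatorial.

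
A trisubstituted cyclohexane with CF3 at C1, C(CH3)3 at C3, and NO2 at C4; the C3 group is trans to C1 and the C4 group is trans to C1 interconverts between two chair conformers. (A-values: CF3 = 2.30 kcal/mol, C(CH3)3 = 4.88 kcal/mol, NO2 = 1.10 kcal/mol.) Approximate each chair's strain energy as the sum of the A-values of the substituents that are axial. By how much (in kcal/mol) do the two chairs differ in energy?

1.48 kcal/mol

Chair I (trifluoromethyl axial, tert-butyl equatorial, nitro axial): E = 3.40 kcal/mol.
Chair II (trifluoromethyl equatorial, tert-butyl axial, nitro equatorial): E = 4.88 kcal/mol.
ΔE = 4.88 − 3.40 = 1.48 kcal/mol; chair I is more stable.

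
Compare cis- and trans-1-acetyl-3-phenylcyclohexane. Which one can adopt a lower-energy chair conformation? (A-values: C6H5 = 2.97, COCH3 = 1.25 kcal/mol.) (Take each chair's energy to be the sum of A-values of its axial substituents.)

cis

At 1,3 positions (parity same): cis → (e,e or a,a); trans → (a,e or e,a).
Best chair for cis: E = 0.00 kcal/mol; best chair for trans: E = 1.25 kcal/mol.
The cis isomer is lower by 1.25 kcal/mol.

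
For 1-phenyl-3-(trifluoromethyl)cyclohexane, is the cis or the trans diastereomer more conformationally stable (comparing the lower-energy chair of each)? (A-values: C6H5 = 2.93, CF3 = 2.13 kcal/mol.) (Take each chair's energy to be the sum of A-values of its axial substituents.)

cis

At 1,3 positions (parity same): cis → (e,e or a,a); trans → (a,e or e,a).
Best chair for cis: E = 0.00 kcal/mol; best chair for trans: E = 2.13 kcal/mol.
The cis isomer is lower by 2.13 kcal/mol.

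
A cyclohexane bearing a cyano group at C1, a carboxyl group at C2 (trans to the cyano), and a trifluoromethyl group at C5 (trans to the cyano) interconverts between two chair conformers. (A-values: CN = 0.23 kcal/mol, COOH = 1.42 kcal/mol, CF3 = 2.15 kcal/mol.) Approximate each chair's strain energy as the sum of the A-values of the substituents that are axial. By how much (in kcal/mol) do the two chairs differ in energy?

Chair I (cyano axial, carboxyl axial, trifluoromethyl equatorial): E = 1.65 kcal/mol.
Chair II (cyano equatorial, carboxyl equatorial, trifluoromethyl axial): E = 2.15 kcal/mol.
ΔE = 2.15 − 1.65 = 0.50 kcal/mol; chair I is more stable.

0.50 kcal/mol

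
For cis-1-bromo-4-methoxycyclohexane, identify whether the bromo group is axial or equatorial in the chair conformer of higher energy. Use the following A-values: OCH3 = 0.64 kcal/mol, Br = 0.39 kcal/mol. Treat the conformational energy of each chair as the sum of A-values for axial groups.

C1 and C4 have opposite parity, so for the cis isomer the two substituents are one axial and one equatorial in each chair.
Chair I (methoxy axial, bromo equatorial): E = 0.64 kcal/mol.
Chair II (methoxy equatorial, bromo axial): E = 0.39 kcal/mol.
Chair I is the less stable (higher-energy) conformer, and in that chair the bromo group is equatorial.

equatorial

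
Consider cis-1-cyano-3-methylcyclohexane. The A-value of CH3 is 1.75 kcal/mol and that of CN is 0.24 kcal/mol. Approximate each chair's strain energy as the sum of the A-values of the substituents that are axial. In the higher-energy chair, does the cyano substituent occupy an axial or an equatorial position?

axial

C1 and C3 have the same parity, so for the cis isomer the two substituents are e,e in one chair and a,a in the other.
Chair I (methyl axial, cyano axial): E = 1.99 kcal/mol.
Chair II (methyl equatorial, cyano equatorial): E = 0.00 kcal/mol.
Chair I is the less stable (higher-energy) conformer, and in that chair the cyano group is axial.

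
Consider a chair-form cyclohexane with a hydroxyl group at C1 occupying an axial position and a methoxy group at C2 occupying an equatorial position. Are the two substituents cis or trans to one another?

cis

C1 and C2 have opposite parity, so their axial bonds point in opposite directions.
With opposite-parity carbons, two substituents on the same face are one axial and one equatorial; opposite faces give both axial or both equatorial.
Here the groups are axial/equatorial → same face → cis.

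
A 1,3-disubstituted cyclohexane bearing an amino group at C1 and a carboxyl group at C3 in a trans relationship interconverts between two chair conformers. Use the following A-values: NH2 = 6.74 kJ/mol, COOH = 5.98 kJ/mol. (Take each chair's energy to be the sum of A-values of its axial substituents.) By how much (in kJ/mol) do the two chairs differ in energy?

C1 and C3 have the same parity, so for the trans isomer the two substituents are one axial and one equatorial in each chair.
Chair I (amino axial, carboxyl equatorial): E = 6.74 kJ/mol.
Chair II (amino equatorial, carboxyl axial): E = 5.98 kJ/mol.
ΔE = 6.74 − 5.98 = 0.76 kJ/mol; chair II is more stable.

0.76 kJ/mol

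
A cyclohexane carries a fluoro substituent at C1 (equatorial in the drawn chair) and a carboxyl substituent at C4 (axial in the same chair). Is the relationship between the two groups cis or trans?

cis

C1 and C4 have opposite parity, so their axial bonds point in opposite directions.
With opposite-parity carbons, two substituents on the same face are one axial and one equatorial; opposite faces give both axial or both equatorial.
Here the groups are equatorial/axial → same face → cis.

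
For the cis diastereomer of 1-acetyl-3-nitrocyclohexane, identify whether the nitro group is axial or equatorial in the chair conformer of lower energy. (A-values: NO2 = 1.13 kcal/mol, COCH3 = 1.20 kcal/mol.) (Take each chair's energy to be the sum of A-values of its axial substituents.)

C1 and C3 have the same parity, so for the cis isomer the two substituents are e,e in one chair and a,a in the other.
Chair I (nitro axial, acetyl axial): E = 2.33 kcal/mol.
Chair II (nitro equatorial, acetyl equatorial): E = 0.00 kcal/mol.
Chair II is the more stable (lower-energy) conformer, and in that chair the nitro group is equatorial.

equatorial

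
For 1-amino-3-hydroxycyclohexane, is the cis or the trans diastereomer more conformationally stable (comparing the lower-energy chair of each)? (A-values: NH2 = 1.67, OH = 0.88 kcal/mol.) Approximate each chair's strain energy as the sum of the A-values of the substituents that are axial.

cis

At 1,3 positions (parity same): cis → (e,e or a,a); trans → (a,e or e,a).
Best chair for cis: E = 0.00 kcal/mol; best chair for trans: E = 0.88 kcal/mol.
The cis isomer is lower by 0.88 kcal/mol.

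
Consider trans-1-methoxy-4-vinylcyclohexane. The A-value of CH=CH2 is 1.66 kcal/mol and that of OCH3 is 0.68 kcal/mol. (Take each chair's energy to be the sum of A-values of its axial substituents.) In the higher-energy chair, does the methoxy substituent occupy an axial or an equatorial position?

axial

C1 and C4 have opposite parity, so for the trans isomer the two substituents are e,e in one chair and a,a in the other.
Chair I (vinyl axial, methoxy axial): E = 2.34 kcal/mol.
Chair II (vinyl equatorial, methoxy equatorial): E = 0.00 kcal/mol.
Chair I is the less stable (higher-energy) conformer, and in that chair the methoxy group is axial.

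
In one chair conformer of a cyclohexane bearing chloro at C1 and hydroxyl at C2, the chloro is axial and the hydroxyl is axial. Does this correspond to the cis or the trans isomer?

C1 and C2 have opposite parity, so their axial bonds point in opposite directions.
With opposite-parity carbons, two substituents on the same face are one axial and one equatorial; opposite faces give both axial or both equatorial.
Here the groups are axial/axial → opposite face → trans.

trans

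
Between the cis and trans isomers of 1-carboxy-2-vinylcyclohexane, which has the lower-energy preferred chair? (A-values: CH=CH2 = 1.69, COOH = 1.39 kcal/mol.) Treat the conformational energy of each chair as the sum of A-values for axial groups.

At 1,2 positions (parity opposite): cis → (a,e or e,a); trans → (e,e or a,a).
Best chair for cis: E = 1.39 kcal/mol; best chair for trans: E = 0.00 kcal/mol.
The trans isomer is lower by 1.39 kcal/mol.

trans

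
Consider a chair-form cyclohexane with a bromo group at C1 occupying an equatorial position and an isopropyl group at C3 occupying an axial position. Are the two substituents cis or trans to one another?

C1 and C3 have the same parity, so their axial bonds point in the same direction.
With same-parity carbons, two substituents on the same face are both axial or both equatorial; opposite faces give one of each.
Here the groups are equatorial/axial → opposite face → trans.

trans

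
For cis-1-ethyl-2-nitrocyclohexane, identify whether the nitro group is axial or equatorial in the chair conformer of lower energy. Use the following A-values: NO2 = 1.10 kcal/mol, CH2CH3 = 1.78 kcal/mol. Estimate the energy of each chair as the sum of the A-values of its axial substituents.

C1 and C2 have opposite parity, so for the cis isomer the two substituents are one axial and one equatorial in each chair.
Chair I (nitro axial, ethyl equatorial): E = 1.10 kcal/mol.
Chair II (nitro equatorial, ethyl axial): E = 1.78 kcal/mol.
Chair I is the more stable (lower-energy) conformer, and in that chair the nitro group is axial.

axial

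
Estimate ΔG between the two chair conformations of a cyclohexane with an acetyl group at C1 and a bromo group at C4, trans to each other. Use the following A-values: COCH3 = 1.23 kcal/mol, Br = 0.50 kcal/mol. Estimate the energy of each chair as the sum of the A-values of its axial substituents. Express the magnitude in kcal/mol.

C1 and C4 have opposite parity, so for the trans isomer the two substituents are e,e in one chair and a,a in the other.
Chair I (acetyl axial, bromo axial): E = 1.73 kcal/mol.
Chair II (acetyl equatorial, bromo equatorial): E = 0.00 kcal/mol.
ΔE = 1.73 − 0.00 = 1.73 kcal/mol; chair II is more stable.

1.73 kcal/mol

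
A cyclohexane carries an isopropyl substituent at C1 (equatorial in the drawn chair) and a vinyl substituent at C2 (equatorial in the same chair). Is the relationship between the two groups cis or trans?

trans

C1 and C2 have opposite parity, so their axial bonds point in opposite directions.
With opposite-parity carbons, two substituents on the same face are one axial and one equatorial; opposite faces give both axial or both equatorial.
Here the groups are equatorial/equatorial → opposite face → trans.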